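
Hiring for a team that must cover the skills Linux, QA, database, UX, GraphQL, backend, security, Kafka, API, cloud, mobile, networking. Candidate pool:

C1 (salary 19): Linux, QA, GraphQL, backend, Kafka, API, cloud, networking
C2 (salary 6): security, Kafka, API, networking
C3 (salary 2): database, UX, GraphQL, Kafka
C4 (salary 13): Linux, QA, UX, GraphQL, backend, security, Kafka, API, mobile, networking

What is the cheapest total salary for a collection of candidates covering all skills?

34

C1, C3, C4 cover every skill at salary 19 + 2 + 13 = 34.
Any cover uses at least 3 candidates; among all covering selections none totals below 34.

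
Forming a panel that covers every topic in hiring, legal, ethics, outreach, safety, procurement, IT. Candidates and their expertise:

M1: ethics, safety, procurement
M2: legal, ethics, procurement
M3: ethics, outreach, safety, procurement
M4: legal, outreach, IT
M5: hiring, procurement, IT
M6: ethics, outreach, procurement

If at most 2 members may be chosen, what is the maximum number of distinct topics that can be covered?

6

Choosing M1, M4 covers {legal, ethics, outreach, safety, procurement, IT} — 6 topics.
No choice of 2 members does better; here hiring is left uncovered.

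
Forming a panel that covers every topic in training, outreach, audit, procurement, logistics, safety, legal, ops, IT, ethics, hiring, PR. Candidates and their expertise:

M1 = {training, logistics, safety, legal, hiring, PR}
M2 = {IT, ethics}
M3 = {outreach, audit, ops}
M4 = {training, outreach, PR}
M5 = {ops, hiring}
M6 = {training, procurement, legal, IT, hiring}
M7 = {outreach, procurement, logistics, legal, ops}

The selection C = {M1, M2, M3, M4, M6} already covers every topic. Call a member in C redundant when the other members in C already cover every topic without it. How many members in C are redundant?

1

Drop M1: logistics, safety uncovered — not redundant.
Drop M2: ethics uncovered — not redundant.
Drop M3: audit, ops uncovered — not redundant.
Drop M4: the rest still cover every topic — redundant.
Drop M6: procurement uncovered — not redundant.
1 redundant: M4.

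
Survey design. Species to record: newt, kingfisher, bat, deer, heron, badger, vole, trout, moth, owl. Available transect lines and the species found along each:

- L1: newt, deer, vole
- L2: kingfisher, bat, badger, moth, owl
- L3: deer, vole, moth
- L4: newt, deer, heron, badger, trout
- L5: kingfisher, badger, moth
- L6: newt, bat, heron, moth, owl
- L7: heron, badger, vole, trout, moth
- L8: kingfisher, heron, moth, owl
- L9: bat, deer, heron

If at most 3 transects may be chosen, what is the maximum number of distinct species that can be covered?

10

Choosing L1, L2, L4 covers {newt, kingfisher, bat, deer, heron, badger, vole, trout, moth, owl} — 10 species.
That is all 10 species.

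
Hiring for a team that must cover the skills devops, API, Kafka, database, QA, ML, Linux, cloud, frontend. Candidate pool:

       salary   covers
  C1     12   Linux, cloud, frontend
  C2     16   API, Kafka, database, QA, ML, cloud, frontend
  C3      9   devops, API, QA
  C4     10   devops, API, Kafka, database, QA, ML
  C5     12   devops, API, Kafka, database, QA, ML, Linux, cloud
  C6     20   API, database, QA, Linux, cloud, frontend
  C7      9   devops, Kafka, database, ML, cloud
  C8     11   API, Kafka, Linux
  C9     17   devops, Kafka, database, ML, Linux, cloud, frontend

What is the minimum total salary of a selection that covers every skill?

22

C1, C4 cover every skill at salary 12 + 10 = 22.
Any cover uses at least 2 candidates; among all covering selections none totals below 22.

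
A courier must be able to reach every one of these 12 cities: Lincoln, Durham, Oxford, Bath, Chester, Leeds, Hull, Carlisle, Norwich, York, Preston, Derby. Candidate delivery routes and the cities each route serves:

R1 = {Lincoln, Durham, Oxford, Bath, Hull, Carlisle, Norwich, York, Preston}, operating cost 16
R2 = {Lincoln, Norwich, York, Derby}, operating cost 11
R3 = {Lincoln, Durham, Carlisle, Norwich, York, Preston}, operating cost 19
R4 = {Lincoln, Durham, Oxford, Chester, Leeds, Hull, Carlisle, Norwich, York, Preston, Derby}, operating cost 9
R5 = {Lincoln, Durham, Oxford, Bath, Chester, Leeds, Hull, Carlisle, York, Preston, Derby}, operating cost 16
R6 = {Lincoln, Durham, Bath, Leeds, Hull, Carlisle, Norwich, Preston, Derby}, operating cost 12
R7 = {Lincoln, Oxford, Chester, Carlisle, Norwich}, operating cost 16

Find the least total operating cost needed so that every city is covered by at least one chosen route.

21

R4, R6 cover every city at operating cost 9 + 12 = 21.
Any cover uses at least 2 routes; among all covering selections none totals below 21.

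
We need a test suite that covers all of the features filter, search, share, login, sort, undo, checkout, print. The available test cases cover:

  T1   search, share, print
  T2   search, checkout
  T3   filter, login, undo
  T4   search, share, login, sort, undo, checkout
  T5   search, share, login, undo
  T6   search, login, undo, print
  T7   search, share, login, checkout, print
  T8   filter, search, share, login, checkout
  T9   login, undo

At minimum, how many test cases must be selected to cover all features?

T1, T3, T4 together cover {filter, search, share, login, sort, undo, checkout, print} — every feature.
No 2 of the 9 test cases cover everything (all 36 pairs fall short), so 3 is minimum.

3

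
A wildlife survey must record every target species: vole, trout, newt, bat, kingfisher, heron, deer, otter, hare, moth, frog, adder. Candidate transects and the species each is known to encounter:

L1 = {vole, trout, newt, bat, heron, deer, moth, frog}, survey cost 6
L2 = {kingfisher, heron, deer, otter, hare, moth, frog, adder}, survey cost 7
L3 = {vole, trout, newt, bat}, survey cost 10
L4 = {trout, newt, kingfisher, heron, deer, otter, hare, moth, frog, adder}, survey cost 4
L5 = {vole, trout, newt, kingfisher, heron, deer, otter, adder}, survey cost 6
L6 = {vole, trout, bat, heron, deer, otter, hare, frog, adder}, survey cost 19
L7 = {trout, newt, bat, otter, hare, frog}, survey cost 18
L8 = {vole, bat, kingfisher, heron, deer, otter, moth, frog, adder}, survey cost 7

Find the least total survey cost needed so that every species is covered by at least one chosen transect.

L1, L4 cover every species at survey cost 6 + 4 = 10.
Any cover uses at least 2 transects; among all covering selections none totals below 10.

10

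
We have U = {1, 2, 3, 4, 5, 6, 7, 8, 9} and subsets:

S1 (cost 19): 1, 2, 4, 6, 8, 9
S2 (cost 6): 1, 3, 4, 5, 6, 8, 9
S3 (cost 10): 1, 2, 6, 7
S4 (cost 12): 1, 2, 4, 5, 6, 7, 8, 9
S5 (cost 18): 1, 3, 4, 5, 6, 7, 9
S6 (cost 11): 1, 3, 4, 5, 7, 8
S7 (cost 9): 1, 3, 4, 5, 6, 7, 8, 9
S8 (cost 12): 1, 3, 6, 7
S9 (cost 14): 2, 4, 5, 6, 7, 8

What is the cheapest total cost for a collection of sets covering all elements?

16

S2, S3 cover every element at cost 6 + 10 = 16.
Any cover uses at least 2 sets; among all covering selections none totals below 16.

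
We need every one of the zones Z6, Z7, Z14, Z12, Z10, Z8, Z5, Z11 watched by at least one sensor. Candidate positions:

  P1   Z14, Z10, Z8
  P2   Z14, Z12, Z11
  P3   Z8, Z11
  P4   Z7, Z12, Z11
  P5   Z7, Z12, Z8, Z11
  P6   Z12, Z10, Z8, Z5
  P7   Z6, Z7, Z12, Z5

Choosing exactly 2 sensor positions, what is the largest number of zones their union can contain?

7

Choosing P1, P7 covers {Z6, Z7, Z14, Z12, Z10, Z8, Z5} — 7 zones.
No choice of 2 sensor positions does better; here Z11 is left uncovered.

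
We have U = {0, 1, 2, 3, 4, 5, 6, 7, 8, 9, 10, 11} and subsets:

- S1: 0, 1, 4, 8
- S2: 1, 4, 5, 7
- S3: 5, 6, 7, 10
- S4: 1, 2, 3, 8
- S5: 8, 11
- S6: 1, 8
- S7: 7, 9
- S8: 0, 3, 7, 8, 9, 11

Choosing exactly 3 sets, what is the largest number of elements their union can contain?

11

Choosing S1, S3, S8 covers {0, 1, 3, 4, 5, 6, 7, 8, 9, 10, 11} — 11 elements.
No choice of 3 sets does better; here 2 is left uncovered.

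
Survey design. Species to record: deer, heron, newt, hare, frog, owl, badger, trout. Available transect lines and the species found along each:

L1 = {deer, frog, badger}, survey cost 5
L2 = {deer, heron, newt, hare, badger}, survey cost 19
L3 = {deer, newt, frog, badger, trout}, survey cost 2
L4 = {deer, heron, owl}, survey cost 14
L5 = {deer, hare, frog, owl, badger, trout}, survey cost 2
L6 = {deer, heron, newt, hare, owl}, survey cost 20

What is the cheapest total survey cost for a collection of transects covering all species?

L3, L4, L5 cover every species at survey cost 2 + 14 + 2 = 18.
Any cover uses at least 2 transects; among all covering selections none totals below 18.

18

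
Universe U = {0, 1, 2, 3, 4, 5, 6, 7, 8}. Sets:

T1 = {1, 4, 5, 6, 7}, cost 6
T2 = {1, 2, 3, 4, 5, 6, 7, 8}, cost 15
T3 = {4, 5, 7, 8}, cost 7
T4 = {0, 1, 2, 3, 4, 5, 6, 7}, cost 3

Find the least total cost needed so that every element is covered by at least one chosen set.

T3, T4 cover every element at cost 7 + 3 = 10.
Any cover uses at least 2 sets; among all covering selections none totals below 10.

10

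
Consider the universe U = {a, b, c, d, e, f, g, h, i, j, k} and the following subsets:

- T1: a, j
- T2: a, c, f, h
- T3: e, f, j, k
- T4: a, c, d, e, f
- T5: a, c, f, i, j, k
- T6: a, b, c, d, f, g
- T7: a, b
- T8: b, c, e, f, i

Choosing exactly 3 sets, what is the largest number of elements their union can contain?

10

Choosing T2, T3, T6 covers {a, b, c, d, e, f, g, h, j, k} — 10 elements.
No choice of 3 sets does better; here i is left uncovered.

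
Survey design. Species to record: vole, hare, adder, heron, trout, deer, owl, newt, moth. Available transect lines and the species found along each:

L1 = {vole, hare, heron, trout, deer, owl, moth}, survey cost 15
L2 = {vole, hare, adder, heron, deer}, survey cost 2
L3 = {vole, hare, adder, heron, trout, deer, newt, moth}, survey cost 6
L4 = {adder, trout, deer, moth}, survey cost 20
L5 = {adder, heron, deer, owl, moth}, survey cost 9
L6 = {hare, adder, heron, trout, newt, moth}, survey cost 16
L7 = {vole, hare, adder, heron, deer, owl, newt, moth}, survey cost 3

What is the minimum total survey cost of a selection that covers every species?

L3, L7 cover every species at survey cost 6 + 3 = 9.
Any cover uses at least 2 transects; among all covering selections none totals below 9.

9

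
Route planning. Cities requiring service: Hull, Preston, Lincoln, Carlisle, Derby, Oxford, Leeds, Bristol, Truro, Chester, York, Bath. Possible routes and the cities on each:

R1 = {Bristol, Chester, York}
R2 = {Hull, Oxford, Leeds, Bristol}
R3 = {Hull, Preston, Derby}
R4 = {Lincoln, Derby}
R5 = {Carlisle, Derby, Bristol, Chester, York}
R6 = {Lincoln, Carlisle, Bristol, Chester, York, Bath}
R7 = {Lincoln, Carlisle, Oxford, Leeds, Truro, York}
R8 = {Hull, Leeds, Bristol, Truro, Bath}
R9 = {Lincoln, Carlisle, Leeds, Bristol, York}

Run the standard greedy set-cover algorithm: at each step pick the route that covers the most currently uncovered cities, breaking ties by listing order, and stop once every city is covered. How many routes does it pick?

4

Pick 1: R6 covers 6 new cities (Lincoln, Carlisle, Bristol, Chester, York, Bath).
Pick 2: R2 covers 3 new cities (Hull, Oxford, Leeds).
Pick 3: R3 covers 2 new cities (Preston, Derby).
Pick 4: R7 covers 1 new cities (Truro).
Greedy uses 4 routes. (The true minimum is 3.)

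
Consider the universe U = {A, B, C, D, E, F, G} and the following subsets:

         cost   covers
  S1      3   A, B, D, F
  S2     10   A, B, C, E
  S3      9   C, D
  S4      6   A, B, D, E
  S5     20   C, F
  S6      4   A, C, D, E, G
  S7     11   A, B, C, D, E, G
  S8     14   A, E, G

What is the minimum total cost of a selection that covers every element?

7

S1, S6 cover every element at cost 3 + 4 = 7.
Any cover uses at least 2 sets; among all covering selections none totals below 7.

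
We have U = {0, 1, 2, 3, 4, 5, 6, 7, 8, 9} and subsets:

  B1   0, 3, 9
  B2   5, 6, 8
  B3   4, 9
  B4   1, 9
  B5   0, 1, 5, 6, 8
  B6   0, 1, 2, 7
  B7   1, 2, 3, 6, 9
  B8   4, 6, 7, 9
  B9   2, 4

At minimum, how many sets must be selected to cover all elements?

3

B5, B7, B8 together cover {0, 1, 2, 3, 4, 5, 6, 7, 8, 9} — every element.
No 2 of the 9 sets cover everything (all 36 pairs fall short), so 3 is minimum.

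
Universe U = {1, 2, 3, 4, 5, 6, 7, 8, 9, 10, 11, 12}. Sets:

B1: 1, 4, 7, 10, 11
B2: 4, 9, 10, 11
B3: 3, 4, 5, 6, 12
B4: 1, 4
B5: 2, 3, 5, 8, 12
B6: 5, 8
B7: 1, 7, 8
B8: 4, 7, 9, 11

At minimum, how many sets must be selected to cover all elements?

B1, B2, B3, B5 together cover {1, 2, 3, 4, 5, 6, 7, 8, 9, 10, 11, 12} — every element.
No 3 of the 8 sets cover everything (all 56 triples fall short), so 4 is minimum.

4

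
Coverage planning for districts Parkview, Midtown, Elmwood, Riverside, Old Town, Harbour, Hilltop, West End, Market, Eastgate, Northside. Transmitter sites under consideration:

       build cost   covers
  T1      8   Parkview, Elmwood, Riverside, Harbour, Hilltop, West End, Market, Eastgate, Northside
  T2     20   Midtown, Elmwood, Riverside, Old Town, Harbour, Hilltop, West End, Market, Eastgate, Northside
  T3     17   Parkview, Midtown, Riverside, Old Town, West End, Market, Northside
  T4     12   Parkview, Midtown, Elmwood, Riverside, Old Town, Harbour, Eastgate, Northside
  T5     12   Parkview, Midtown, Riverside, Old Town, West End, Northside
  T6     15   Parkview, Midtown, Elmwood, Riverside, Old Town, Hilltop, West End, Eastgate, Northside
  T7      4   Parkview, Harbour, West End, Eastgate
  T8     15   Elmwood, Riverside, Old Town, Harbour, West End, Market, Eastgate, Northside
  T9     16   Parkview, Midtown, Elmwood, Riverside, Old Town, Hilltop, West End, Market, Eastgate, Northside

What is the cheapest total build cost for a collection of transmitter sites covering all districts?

T1, T4 cover every district at build cost 8 + 12 = 20.
Any cover uses at least 2 transmitter sites; among all covering selections none totals below 20.

20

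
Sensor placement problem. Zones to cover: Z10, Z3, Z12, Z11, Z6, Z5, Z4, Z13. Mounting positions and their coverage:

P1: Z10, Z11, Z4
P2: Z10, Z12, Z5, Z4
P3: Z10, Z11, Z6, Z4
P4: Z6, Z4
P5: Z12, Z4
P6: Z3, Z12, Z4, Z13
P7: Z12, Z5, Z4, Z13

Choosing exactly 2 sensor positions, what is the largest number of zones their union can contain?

Choosing P3, P6 covers {Z10, Z3, Z12, Z11, Z6, Z4, Z13} — 7 zones.
No choice of 2 sensor positions does better; here Z5 is left uncovered.

7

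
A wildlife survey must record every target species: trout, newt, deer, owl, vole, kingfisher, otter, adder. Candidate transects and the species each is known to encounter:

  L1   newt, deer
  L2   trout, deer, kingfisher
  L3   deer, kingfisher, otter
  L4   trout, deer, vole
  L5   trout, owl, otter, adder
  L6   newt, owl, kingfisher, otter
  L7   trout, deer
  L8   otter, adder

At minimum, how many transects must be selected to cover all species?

3

L4, L5, L6 together cover {trout, newt, deer, owl, vole, kingfisher, otter, adder} — every species.
No 2 of the 8 transects cover everything (all 28 pairs fall short), so 3 is minimum.
Greedy (largest uncovered first) would take L5, L1, L2, L4 — 4 transects — but 3 suffice.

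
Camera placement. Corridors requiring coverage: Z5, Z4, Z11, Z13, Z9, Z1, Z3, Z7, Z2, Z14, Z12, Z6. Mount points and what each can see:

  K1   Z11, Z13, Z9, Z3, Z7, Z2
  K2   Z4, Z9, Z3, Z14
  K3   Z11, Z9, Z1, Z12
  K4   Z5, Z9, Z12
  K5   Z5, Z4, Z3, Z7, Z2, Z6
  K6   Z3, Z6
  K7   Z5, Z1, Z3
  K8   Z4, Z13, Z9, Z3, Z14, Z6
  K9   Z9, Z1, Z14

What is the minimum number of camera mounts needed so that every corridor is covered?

K3, K5, K8 together cover {Z5, Z4, Z11, Z13, Z9, Z1, Z3, Z7, Z2, Z14, Z12, Z6} — every corridor.
No 2 of the 9 camera mounts cover everything (all 36 pairs fall short), so 3 is minimum.
Greedy (largest uncovered first) would take K1, K5, K3, K2 — 4 camera mounts — but 3 suffice.

3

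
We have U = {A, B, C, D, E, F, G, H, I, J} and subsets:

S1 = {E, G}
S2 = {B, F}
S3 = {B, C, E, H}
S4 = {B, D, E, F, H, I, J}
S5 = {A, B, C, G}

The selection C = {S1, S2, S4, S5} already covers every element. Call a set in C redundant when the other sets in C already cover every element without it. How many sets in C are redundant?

2

Drop S1: the rest still cover every element — redundant.
Drop S2: the rest still cover every element — redundant.
Drop S4: D, H, I, J uncovered — not redundant.
Drop S5: A, C uncovered — not redundant.
2 redundant: S1, S2.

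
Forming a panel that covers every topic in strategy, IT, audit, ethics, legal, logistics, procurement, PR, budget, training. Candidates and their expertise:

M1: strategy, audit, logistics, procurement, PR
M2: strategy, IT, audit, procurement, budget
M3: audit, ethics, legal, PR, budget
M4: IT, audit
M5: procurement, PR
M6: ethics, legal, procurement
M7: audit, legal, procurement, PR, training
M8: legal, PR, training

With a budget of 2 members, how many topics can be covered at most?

Choosing M1, M3 covers {strategy, audit, ethics, legal, logistics, procurement, PR, budget} — 8 topics.
No choice of 2 members does better; here IT, training are left uncovered.

8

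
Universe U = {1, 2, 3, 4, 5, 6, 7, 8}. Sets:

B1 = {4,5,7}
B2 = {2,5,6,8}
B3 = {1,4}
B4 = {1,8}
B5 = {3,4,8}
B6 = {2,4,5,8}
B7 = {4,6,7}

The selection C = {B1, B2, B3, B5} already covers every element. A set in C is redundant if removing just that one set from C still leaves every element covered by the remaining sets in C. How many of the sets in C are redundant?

Drop B1: 7 uncovered — not redundant.
Drop B2: 2, 6 uncovered — not redundant.
Drop B3: 1 uncovered — not redundant.
Drop B5: 3 uncovered — not redundant.
None of the sets in C is redundant.

0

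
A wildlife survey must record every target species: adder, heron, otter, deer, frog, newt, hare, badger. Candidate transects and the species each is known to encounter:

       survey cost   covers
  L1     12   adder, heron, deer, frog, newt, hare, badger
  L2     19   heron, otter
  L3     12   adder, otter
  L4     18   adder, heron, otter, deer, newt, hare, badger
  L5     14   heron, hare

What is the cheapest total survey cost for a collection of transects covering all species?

24

L1, L3 cover every species at survey cost 12 + 12 = 24.
Any cover uses at least 2 transects; among all covering selections none totals below 24.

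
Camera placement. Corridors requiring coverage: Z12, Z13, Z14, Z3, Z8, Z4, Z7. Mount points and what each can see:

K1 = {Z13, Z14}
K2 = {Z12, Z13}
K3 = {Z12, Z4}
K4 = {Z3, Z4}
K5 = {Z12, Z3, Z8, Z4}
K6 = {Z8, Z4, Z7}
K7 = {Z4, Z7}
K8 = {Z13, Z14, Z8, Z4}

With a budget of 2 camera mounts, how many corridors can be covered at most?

6

Choosing K1, K5 covers {Z12, Z13, Z14, Z3, Z8, Z4} — 6 corridors.
No choice of 2 camera mounts does better; here Z7 is left uncovered.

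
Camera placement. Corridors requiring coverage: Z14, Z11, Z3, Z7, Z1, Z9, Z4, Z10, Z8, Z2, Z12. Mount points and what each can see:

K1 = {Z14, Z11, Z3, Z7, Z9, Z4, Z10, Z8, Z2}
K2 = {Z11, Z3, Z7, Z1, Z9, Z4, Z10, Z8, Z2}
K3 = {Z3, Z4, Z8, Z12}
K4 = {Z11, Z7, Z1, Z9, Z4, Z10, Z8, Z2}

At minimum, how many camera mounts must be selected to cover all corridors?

3

K1, K2, K3 together cover {Z14, Z11, Z3, Z7, Z1, Z9, Z4, Z10, Z8, Z2, Z12} — every corridor.
No 2 of the 4 camera mounts cover everything (all 6 pairs fall short), so 3 is minimum.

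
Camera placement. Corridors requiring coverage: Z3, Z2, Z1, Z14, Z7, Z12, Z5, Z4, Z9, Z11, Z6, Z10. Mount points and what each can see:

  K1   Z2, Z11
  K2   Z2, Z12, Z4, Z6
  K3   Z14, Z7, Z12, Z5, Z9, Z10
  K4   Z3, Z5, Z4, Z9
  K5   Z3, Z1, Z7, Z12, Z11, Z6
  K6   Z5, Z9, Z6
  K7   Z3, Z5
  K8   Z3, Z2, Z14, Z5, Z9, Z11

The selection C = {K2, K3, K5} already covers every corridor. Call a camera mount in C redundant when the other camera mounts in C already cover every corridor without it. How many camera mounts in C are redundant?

Drop K2: Z2, Z4 uncovered — not redundant.
Drop K3: Z14, Z5, Z9, Z10 uncovered — not redundant.
Drop K5: Z3, Z1, Z11 uncovered — not redundant.
None of the camera mounts in C is redundant.

0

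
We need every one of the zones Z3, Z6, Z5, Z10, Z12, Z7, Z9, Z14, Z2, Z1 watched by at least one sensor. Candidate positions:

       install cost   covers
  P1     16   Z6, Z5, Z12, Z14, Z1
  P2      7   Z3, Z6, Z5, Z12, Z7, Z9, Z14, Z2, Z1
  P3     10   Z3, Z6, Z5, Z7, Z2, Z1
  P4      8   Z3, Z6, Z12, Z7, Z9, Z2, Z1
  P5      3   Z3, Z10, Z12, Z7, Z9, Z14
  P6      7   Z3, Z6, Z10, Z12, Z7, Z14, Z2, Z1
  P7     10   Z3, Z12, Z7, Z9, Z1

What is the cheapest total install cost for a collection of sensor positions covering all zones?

10

P2, P5 cover every zone at install cost 7 + 3 = 10.
Any cover uses at least 2 sensor positions; among all covering selections none totals below 10.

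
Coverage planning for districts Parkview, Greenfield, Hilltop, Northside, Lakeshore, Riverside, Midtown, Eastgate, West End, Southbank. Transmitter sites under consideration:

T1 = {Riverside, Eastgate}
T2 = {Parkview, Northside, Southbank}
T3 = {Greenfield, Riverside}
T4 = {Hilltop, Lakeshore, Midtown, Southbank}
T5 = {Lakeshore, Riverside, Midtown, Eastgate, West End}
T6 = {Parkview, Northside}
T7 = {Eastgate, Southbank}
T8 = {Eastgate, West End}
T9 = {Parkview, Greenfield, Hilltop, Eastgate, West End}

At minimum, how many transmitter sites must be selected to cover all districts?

3

T2, T5, T9 together cover {Parkview, Greenfield, Hilltop, Northside, Lakeshore, Riverside, Midtown, Eastgate, West End, Southbank} — every district.
No 2 of the 9 transmitter sites cover everything (all 36 pairs fall short), so 3 is minimum.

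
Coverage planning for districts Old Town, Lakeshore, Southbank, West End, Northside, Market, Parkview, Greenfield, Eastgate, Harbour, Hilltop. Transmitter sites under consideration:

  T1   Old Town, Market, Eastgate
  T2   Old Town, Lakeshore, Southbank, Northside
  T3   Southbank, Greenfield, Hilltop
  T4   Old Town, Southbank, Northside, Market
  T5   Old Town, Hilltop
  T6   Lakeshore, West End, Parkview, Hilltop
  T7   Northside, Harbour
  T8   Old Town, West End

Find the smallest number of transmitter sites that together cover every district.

4

T1, T3, T6, T7 together cover {Old Town, Lakeshore, Southbank, West End, Northside, Market, Parkview, Greenfield, Eastgate, Harbour, Hilltop} — every district.
No 3 of the 8 transmitter sites cover everything (all 56 triples fall short), so 4 is minimum.
Greedy (largest uncovered first) would take T2, T6, T1, T3, T7 — 5 transmitter sites — but 4 suffice.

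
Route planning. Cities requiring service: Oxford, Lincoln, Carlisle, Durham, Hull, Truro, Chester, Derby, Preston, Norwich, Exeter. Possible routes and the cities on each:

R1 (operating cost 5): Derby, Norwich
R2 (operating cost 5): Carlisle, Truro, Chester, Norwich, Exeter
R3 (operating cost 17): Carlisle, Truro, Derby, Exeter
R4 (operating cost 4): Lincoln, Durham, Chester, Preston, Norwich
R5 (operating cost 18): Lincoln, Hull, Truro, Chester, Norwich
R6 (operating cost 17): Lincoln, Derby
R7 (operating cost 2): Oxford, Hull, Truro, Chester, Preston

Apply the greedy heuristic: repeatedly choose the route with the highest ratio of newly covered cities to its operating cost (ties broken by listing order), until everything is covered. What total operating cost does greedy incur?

Pick 1: R7 adds 5 new (Oxford, Hull, Truro, Chester, Preston) at operating cost 2 (ratio 5/2).
Pick 2: R4 adds 3 new (Lincoln, Durham, Norwich) at operating cost 4 (ratio 3/4).
Pick 3: R2 adds 2 new (Carlisle, Exeter) at operating cost 5 (ratio 2/5).
Pick 4: R1 adds 1 new (Derby) at operating cost 5 (ratio 1/5).
Greedy total operating cost: 2 + 4 + 5 + 5 = 16.

16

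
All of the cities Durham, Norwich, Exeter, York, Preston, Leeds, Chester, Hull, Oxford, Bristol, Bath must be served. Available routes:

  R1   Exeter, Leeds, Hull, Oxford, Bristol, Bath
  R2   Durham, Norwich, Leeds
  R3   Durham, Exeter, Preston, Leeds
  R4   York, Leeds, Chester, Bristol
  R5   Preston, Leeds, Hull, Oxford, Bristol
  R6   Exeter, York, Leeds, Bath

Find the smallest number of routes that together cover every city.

4

R1, R2, R3, R4 together cover {Durham, Norwich, Exeter, York, Preston, Leeds, Chester, Hull, Oxford, Bristol, Bath} — every city.
No 3 of the 6 routes cover everything (all 20 triples fall short), so 4 is minimum.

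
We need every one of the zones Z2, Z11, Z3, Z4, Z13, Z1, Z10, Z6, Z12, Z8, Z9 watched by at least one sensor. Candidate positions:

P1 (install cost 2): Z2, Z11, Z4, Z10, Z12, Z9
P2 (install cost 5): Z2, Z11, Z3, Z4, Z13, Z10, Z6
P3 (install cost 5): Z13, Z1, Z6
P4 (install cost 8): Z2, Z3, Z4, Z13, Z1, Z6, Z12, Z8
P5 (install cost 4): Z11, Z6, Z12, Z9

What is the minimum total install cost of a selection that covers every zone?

P1, P4 cover every zone at install cost 2 + 8 = 10.
Any cover uses at least 2 sensor positions; among all covering selections none totals below 10.

10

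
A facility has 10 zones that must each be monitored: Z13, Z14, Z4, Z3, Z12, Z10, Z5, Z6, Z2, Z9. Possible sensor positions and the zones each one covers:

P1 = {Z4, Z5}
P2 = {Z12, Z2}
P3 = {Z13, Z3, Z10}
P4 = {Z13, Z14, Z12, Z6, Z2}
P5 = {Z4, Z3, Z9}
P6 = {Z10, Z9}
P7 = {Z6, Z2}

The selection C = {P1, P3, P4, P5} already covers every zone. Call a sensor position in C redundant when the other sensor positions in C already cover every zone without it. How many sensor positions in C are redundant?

Drop P1: Z5 uncovered — not redundant.
Drop P3: Z10 uncovered — not redundant.
Drop P4: Z14, Z12, Z6, Z2 uncovered — not redundant.
Drop P5: Z9 uncovered — not redundant.
None of the sensor positions in C is redundant.

0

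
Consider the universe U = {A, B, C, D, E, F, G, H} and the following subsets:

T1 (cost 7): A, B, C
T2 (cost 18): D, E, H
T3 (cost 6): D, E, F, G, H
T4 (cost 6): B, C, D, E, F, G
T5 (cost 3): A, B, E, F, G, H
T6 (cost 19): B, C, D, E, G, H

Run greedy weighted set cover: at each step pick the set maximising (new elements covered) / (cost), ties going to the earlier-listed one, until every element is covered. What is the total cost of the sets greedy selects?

9

Pick 1: T5 adds 6 new (A, B, E, F, G, H) at cost 3 (ratio 6/3).
Pick 2: T4 adds 2 new (C, D) at cost 6 (ratio 2/6).
Greedy total cost: 3 + 6 = 9.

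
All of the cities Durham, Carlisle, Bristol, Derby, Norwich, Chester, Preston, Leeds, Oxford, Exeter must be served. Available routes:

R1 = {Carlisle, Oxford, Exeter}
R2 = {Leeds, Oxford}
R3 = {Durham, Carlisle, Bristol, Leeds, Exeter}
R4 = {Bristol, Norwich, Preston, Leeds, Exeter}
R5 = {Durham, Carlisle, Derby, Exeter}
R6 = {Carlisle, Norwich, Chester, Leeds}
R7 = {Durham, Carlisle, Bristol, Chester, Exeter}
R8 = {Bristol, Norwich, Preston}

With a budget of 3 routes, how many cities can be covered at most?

9

Choosing R1, R4, R5 covers {Durham, Carlisle, Bristol, Derby, Norwich, Preston, Leeds, Oxford, Exeter} — 9 cities.
No choice of 3 routes does better; here Chester is left uncovered.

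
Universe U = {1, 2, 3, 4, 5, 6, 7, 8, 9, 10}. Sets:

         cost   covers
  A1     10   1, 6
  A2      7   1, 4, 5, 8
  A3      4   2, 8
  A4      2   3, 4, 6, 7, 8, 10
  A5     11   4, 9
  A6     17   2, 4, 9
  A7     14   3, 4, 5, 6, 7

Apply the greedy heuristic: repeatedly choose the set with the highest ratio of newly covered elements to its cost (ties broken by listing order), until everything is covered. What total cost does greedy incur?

Pick 1: A4 adds 6 new (3, 4, 6, 7, 8, 10) at cost 2 (ratio 6/2).
Pick 2: A2 adds 2 new (1, 5) at cost 7 (ratio 2/7).
Pick 3: A3 adds 1 new (2) at cost 4 (ratio 1/4).
Pick 4: A5 adds 1 new (9) at cost 11 (ratio 1/11).
Greedy total cost: 2 + 7 + 4 + 11 = 24.

24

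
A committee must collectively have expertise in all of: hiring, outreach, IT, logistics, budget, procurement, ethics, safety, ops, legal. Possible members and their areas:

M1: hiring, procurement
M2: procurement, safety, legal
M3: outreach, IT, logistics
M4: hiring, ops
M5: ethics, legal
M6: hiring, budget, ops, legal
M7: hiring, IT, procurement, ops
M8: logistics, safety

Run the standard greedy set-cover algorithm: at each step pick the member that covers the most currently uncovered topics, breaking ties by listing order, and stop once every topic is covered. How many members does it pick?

Pick 1: M6 covers 4 new topics (hiring, budget, ops, legal).
Pick 2: M3 covers 3 new topics (outreach, IT, logistics).
Pick 3: M2 covers 2 new topics (procurement, safety).
Pick 4: M5 covers 1 new topics (ethics).
Greedy uses 4 members.

4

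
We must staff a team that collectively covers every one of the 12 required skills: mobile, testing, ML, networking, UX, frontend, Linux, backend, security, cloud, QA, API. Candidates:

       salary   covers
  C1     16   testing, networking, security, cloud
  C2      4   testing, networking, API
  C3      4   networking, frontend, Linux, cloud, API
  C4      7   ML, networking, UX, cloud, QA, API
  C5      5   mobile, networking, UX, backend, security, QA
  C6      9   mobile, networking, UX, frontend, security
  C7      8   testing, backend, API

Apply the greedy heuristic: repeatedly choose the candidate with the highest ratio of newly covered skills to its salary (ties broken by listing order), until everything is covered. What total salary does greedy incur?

Pick 1: C3 adds 5 new (networking, frontend, Linux, cloud, API) at salary 4 (ratio 5/4).
Pick 2: C5 adds 5 new (mobile, UX, backend, security, QA) at salary 5 (ratio 5/5).
Pick 3: C2 adds 1 new (testing) at salary 4 (ratio 1/4).
Pick 4: C4 adds 1 new (ML) at salary 7 (ratio 1/7).
Greedy total salary: 4 + 5 + 4 + 7 = 20.

20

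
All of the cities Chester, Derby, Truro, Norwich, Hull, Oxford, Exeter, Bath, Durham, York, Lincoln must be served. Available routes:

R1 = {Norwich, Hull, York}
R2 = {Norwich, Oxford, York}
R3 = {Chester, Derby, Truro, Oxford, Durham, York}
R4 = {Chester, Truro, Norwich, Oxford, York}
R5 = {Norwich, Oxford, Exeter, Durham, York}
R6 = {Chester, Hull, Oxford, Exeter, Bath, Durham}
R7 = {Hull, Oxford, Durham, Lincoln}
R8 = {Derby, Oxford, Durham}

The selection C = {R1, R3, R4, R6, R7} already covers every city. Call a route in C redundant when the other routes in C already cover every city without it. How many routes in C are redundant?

2

Drop R1: the rest still cover every city — redundant.
Drop R3: Derby uncovered — not redundant.
Drop R4: the rest still cover every city — redundant.
Drop R6: Exeter, Bath uncovered — not redundant.
Drop R7: Lincoln uncovered — not redundant.
2 redundant: R1, R4.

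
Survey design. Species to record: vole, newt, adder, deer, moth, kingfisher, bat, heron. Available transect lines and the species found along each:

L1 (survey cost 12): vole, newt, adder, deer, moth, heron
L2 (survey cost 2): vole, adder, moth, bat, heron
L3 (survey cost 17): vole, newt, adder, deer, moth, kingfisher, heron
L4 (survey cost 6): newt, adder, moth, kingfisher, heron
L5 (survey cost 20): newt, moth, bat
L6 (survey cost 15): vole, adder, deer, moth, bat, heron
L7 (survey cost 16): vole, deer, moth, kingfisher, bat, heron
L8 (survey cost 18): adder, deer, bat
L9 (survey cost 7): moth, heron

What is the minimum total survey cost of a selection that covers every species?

19

L2, L3 cover every species at survey cost 2 + 17 = 19.
Any cover uses at least 2 transects; among all covering selections none totals below 19.
Greedy by coverage-per-survey cost would pick L2, L4, L1 for 20 — worse than the optimum 19.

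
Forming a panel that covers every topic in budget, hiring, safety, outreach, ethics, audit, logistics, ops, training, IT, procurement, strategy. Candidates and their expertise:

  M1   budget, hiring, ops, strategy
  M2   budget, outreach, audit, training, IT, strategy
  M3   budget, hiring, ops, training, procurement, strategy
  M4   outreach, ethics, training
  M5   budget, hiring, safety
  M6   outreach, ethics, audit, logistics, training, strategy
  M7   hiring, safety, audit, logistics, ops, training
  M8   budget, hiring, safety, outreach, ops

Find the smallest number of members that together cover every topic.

4

M2, M3, M4, M7 together cover {budget, hiring, safety, outreach, ethics, audit, logistics, ops, training, IT, procurement, strategy} — every topic.
No 3 of the 8 members cover everything (all 56 triples fall short), so 4 is minimum.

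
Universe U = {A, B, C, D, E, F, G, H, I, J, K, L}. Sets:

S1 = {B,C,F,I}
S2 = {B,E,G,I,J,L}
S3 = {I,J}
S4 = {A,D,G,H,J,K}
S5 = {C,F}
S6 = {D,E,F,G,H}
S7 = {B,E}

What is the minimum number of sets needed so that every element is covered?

3

S1, S2, S4 together cover {A, B, C, D, E, F, G, H, I, J, K, L} — every element.
No 2 of the 7 sets cover everything (all 21 pairs fall short), so 3 is minimum.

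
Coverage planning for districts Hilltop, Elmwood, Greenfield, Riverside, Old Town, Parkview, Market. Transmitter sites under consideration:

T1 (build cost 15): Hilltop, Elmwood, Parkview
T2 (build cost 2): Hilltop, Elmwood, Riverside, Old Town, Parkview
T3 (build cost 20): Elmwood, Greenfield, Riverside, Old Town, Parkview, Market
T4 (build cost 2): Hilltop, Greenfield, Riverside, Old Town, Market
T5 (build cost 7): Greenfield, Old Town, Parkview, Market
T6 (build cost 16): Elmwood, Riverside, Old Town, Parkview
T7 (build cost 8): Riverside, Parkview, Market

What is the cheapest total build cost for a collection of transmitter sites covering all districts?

4

T2, T4 cover every district at build cost 2 + 2 = 4.
Any cover uses at least 2 transmitter sites; among all covering selections none totals below 4.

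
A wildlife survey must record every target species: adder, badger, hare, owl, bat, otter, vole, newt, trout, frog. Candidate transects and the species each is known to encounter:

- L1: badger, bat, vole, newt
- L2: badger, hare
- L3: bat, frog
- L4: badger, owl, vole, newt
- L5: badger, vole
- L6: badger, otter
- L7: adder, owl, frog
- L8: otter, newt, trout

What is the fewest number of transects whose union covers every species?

L1, L2, L7, L8 together cover {adder, badger, hare, owl, bat, otter, vole, newt, trout, frog} — every species.
No 3 of the 8 transects cover everything (all 56 triples fall short), so 4 is minimum.

4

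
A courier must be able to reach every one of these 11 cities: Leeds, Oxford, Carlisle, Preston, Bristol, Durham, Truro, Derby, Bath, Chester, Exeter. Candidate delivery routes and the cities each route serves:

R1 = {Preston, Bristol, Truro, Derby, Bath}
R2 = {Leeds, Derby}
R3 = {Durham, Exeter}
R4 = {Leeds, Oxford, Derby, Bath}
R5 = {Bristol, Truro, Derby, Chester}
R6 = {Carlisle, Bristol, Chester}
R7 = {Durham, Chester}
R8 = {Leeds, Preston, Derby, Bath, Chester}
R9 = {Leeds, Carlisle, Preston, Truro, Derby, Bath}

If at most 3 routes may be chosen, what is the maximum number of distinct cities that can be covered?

Choosing R3, R5, R9 covers {Leeds, Carlisle, Preston, Bristol, Durham, Truro, Derby, Bath, Chester, Exeter} — 10 cities.
No choice of 3 routes does better; here Oxford is left uncovered.

10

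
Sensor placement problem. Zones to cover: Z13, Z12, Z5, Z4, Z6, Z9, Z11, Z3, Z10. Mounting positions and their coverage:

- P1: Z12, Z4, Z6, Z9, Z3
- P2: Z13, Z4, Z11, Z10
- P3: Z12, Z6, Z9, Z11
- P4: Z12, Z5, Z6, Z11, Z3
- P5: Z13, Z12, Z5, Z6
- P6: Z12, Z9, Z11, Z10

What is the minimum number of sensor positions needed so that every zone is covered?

P1, P2, P4 together cover {Z13, Z12, Z5, Z4, Z6, Z9, Z11, Z3, Z10} — every zone.
No 2 of the 6 sensor positions cover everything (all 15 pairs fall short), so 3 is minimum.

3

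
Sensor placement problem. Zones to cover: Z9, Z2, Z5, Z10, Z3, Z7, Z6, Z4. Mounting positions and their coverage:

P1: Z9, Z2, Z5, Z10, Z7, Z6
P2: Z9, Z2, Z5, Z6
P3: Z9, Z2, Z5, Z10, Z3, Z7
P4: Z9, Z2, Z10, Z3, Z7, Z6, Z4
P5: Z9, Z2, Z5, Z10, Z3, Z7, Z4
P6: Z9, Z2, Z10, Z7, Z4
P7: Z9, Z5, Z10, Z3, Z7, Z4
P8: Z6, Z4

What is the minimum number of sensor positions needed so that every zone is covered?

2

P1, P4 together cover {Z9, Z2, Z5, Z10, Z3, Z7, Z6, Z4} — every zone.
No single sensor position contains all 8 zones, so 2 is optimal.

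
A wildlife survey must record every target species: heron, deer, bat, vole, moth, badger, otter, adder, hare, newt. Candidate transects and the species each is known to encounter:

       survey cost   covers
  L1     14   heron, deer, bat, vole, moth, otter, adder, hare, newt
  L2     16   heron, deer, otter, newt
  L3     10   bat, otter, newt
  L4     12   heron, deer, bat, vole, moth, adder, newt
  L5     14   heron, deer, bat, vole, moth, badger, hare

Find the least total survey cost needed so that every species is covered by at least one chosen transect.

28

L1, L5 cover every species at survey cost 14 + 14 = 28.
Any cover uses at least 2 transects; among all covering selections none totals below 28.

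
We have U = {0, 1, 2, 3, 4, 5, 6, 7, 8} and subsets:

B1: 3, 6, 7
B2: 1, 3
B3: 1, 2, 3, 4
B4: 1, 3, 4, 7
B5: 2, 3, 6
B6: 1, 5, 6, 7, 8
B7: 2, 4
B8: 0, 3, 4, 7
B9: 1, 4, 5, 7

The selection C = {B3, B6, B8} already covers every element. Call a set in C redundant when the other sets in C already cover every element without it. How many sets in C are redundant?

0

Drop B3: 2 uncovered — not redundant.
Drop B6: 5, 6, 8 uncovered — not redundant.
Drop B8: 0 uncovered — not redundant.
None of the sets in C is redundant.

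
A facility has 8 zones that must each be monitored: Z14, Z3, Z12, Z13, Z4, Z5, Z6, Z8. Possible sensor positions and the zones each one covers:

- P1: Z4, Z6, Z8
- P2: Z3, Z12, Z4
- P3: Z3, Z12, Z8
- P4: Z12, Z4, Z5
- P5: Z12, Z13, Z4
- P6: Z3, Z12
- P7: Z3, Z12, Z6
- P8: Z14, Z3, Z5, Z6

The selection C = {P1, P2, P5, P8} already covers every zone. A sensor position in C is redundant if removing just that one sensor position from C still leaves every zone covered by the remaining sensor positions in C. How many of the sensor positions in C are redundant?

1

Drop P1: Z8 uncovered — not redundant.
Drop P2: the rest still cover every zone — redundant.
Drop P5: Z13 uncovered — not redundant.
Drop P8: Z14, Z5 uncovered — not redundant.
1 redundant: P2.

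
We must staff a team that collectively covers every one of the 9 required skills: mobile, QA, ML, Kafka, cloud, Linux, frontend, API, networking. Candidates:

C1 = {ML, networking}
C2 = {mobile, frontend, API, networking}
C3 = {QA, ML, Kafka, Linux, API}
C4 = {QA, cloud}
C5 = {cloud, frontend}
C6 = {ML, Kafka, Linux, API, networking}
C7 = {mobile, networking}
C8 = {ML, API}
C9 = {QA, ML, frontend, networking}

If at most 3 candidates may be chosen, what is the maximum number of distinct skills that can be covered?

Choosing C2, C3, C4 covers {mobile, QA, ML, Kafka, cloud, Linux, frontend, API, networking} — 9 skills.
That is all 9 skills.

9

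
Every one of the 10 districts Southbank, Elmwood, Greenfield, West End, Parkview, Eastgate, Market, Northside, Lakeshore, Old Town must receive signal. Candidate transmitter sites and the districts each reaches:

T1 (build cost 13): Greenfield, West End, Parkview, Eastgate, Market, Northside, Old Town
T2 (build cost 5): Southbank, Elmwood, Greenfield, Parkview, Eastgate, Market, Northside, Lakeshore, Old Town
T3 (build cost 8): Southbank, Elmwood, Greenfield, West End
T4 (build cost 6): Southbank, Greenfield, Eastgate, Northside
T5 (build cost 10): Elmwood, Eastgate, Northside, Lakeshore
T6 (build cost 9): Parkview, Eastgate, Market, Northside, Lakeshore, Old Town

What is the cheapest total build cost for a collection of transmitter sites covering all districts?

13

T2, T3 cover every district at build cost 5 + 8 = 13.
Any cover uses at least 2 transmitter sites; among all covering selections none totals below 13.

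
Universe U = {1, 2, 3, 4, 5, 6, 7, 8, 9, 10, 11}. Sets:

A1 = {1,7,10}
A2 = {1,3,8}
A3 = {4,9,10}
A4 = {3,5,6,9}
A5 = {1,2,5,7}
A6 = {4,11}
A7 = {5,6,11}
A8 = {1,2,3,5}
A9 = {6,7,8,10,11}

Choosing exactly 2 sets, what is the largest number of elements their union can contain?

9

Choosing A8, A9 covers {1, 2, 3, 5, 6, 7, 8, 10, 11} — 9 elements.
No choice of 2 sets does better; here 4, 9 are left uncovered.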